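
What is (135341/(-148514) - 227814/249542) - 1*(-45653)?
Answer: 845927256725873/18530240294 ≈ 45651.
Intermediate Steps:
(135341/(-148514) - 227814/249542) - 1*(-45653) = (135341*(-1/148514) - 227814*1/249542) + 45653 = (-135341/148514 - 113907/124771) + 45653 = -33803416109/18530240294 + 45653 = 845927256725873/18530240294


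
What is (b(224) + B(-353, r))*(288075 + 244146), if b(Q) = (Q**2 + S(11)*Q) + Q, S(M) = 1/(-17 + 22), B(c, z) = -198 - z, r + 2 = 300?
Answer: 132919001424/5 ≈ 2.6584e+10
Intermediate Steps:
r = 298 (r = -2 + 300 = 298)
S(M) = 1/5
b(Q) = Q**2 + 6*Q/5 (b(Q) = (Q**2 + Q/5) + Q = Q**2 + 6*Q/5)
(b(224) + B(-353, r))*(288075 + 244146) = ((1/5)*224*(6 + 5*224) + (-198 - 1*298))*(288075 + 244146) = ((1/5)*224*(6 + 1120) + (-198 - 298))*532221 = ((1/5)*224*1126 - 496)*532221 = (252224/5 - 496)*532221 = (249744/5)*532221 = 132919001424/5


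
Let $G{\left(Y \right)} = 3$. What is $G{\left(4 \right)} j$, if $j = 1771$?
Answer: $5313$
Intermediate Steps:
$G{\left(4 \right)} j = 3 \cdot 1771 = 5313$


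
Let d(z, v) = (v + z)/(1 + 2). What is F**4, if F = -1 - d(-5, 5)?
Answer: 1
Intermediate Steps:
d(z, v) = v/3 + z/3 (d(z, v) = (v + z)/3 = (v + z)*(1/3) = v/3 + z/3)
F = -1 (F = -1 - ((1/3)*5 + (1/3)*(-5)) = -1 - (5/3 - 5/3) = -1 - 1*0 = -1 + 0 = -1)
F**4 = (-1)**4 = 1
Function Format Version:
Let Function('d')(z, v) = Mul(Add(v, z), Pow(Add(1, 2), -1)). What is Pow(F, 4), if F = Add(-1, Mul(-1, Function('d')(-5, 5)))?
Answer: 1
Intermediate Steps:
Function('d')(z, v) = Add(Mul(Rational(1, 3), v), Mul(Rational(1, 3), z)) (Function('d')(z, v) = Mul(Add(v, z), Pow(3, -1)) = Mul(Add(v, z), Rational(1, 3)) = Add(Mul(Rational(1, 3), v), Mul(Rational(1, 3), z)))
F = -1 (F = Add(-1, Mul(-1, Add(Mul(Rational(1, 3), 5), Mul(Rational(1, 3), -5)))) = Add(-1, Mul(-1, Add(Rational(5, 3), Rational(-5, 3)))) = Add(-1, Mul(-1, 0)) = Add(-1, 0) = -1)
Pow(F, 4) = Pow(-1, 4) = 1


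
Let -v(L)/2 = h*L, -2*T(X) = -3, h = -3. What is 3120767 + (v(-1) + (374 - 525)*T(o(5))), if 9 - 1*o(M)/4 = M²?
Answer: 6241069/2 ≈ 3.1205e+6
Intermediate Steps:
o(M) = 36 - 4*M²
T(X) = 3/2 (T(X) = -½*(-3) = 3/2)
v(L) = 6*L (v(L) = -(-6)*L = 6*L)
3120767 + (v(-1) + (374 - 525)*T(o(5))) = 3120767 + (6*(-1) + (374 - 525)*(3/2)) = 3120767 + (-6 - 151*3/2) = 3120767 + (-6 - 453/2) = 3120767 - 465/2 = 6241069/2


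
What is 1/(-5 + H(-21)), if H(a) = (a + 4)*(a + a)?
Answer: 1/709 ≈ 0.0014104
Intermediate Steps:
H(a) = 2*a*(4 + a) (H(a) = (4 + a)*(2*a) = 2*a*(4 + a))
1/(-5 + H(-21)) = 1/(-5 + 2*(-21)*(4 - 21)) = 1/(-5 + 2*(-21)*(-17)) = 1/(-5 + 714) = 1/709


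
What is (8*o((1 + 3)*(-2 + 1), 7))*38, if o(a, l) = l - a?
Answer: 3344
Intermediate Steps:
(8*o((1 + 3)*(-2 + 1), 7))*38 = (8*(7 - (1 + 3)*(-2 + 1)))*38 = (8*(7 - 4*(-1)))*38 = (8*(7 - 1*(-4)))*38 = (8*(7 + 4))*38 = (8*11)*38 = 88*38 = 3344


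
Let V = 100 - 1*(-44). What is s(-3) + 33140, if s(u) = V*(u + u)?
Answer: 32276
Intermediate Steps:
V = 144 (V = 100 + 44 = 144)
s(u) = 288*u (s(u) = 144*(u + u) = 144*(2*u) = 288*u)
s(-3) + 33140 = 288*(-3) + 33140 = -864 + 33140 = 32276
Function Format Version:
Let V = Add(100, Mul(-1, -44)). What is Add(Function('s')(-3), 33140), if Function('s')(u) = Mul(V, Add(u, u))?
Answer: 32276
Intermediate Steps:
V = 144 (V = Add(100, 44) = 144)
Function('s')(u) = Mul(288, u) (Function('s')(u) = Mul(144, Add(u, u)) = Mul(144, Mul(2, u)) = Mul(288, u))
Add(Function('s')(-3), 33140) = Add(Mul(288, -3), 33140) = Add(-864, 33140) = 32276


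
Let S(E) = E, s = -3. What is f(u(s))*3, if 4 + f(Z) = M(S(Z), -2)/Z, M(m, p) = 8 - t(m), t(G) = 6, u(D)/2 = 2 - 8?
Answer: -25/2 ≈ -12.500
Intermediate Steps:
u(D) = -12 (u(D) = 2*(2 - 8) = 2*(-6) = -12)
M(m, p) = 2 (M(m, p) = 8 - 1*6 = 8 - 6 = 2)
f(Z) = -4 + 2/Z
f(u(s))*3 = (-4 + 2/(-12))*3 = (-4 + 2*(-1/12))*3 = (-4 - 1/6)*3 = -25/6*3 = -25/2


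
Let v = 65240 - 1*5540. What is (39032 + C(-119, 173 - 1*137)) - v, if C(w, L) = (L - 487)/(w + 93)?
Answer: -536917/26 ≈ -20651.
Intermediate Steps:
v = 59700 (v = 65240 - 5540 = 59700)
C(w, L) = (-487 + L)/(93 + w)
(39032 + C(-119, 173 - 1*137)) - v = (39032 + (-487 + (173 - 1*137))/(93 - 119)) - 1*59700 = (39032 + (-487 + (173 - 137))/(-26)) - 59700 = (39032 - (-487 + 36)/26) - 59700 = (39032 - 1/26*(-451)) - 59700 = (39032 + 451/26) - 59700 = 1015283/26 - 59700 = -536917/26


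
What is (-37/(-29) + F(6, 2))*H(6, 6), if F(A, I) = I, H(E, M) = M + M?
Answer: 1140/29 ≈ 39.310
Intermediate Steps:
H(E, M) = 2*M
(-37/(-29) + F(6, 2))*H(6, 6) = (-37/(-29) + 2)*(2*6) = (-37*(-1/29) + 2)*12 = (37/29 + 2)*12 = (95/29)*12 = 1140/29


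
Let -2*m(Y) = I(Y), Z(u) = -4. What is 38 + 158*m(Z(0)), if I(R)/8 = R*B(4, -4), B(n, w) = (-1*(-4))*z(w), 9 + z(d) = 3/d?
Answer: -98554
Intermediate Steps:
z(d) = -9 + 3/d
B(n, w) = -36 + 12/w (B(n, w) = (-1*(-4))*(-9 + 3/w) = 4*(-9 + 3/w) = -36 + 12/w)
I(R) = -312*R (I(R) = 8*(R*(-36 + 12/(-4))) = 8*(R*(-36 + 12*(-¼))) = 8*(R*(-36 - 3)) = 8*(R*(-39)) = 8*(-39*R) = -312*R)
m(Y) = 156*Y (m(Y) = -(-156)*Y = 156*Y)
38 + 158*m(Z(0)) = 38 + 158*(156*(-4)) = 38 + 158*(-624) = 38 - 98592 = -98554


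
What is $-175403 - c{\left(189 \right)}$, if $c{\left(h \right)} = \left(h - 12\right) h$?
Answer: $-208856$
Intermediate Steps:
$c{\left(h \right)} = h \left(-12 + h\right)$ ($c{\left(h \right)} = \left(-12 + h\right) h = h \left(-12 + h\right)$)
$-175403 - c{\left(189 \right)} = -175403 - 189 \left(-12 + 189\right) = -175403 - 189 \cdot 177 = -175403 - 33453 = -208856$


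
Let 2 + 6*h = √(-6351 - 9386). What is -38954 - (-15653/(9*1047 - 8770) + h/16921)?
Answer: -1290461908114/33148239 - I*√15737/101526 ≈ -38930.0 - 0.0012356*I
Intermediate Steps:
h = -⅓ + I*√15737/6 (h = -⅓ + √(-6351 - 9386)/6 = -⅓ + √(-15737)/6 = -⅓ + (I*√15737)/6 = -⅓ + I*√15737/6 ≈ -0.33333 + 20.908*I)
-38954 - (-15653/(9*1047 - 8770) + h/16921) = -38954 - (-15653/(9*1047 - 8770) + (-⅓ + I*√15737/6)/16921) = -38954 - (-15653/(9423 - 8770) + (-⅓ + I*√15737/6)*(1/16921)) = -38954 - (-15653/653 + (-1/50763 + I*√15737/101526)) = -38954 - (-794593892/33148239 + I*√15737/101526) = -38954 + (794593892/33148239 - I*√15737/101526) = -1290461908114/33148239 - I*√15737/101526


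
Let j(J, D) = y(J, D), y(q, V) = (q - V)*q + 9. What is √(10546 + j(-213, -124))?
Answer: 2*√7378 ≈ 171.79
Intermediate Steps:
y(q, V) = 9 + q*(q - V) (y(q, V) = q*(q - V) + 9 = 9 + q*(q - V))
j(J, D) = 9 + J² - D*J
√(10546 + j(-213, -124)) = √(10546 + (9 + (-213)² - 1*(-124)*(-213))) = √(10546 + (9 + 45369 - 26412)) = √(10546 + 18966) = √29512 = 2*√7378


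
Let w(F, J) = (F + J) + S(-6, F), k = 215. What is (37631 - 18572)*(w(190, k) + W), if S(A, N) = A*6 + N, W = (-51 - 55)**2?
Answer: 224800905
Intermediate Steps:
W = 11236 (W = (-106)**2 = 11236)
S(A, N) = N + 6*A (S(A, N) = 6*A + N = N + 6*A)
w(F, J) = -36 + J + 2*F (w(F, J) = (F + J) + (F + 6*(-6)) = (F + J) + (F - 36) = (F + J) + (-36 + F) = -36 + J + 2*F)
(37631 - 18572)*(w(190, k) + W) = (37631 - 18572)*((-36 + 215 + 2*190) + 11236) = 19059*((-36 + 215 + 380) + 11236) = 19059*(559 + 11236) = 19059*11795 = 224800905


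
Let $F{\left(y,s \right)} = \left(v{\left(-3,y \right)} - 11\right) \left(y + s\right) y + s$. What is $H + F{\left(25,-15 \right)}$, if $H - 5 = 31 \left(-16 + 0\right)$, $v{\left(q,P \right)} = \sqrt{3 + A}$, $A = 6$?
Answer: $-2506$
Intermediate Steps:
$v{\left(q,P \right)} = 3$ ($v{\left(q,P \right)} = \sqrt{3 + 6} = \sqrt{9} = 3$)
$H = -491$ ($H = 5 + 31 \left(-16 + 0\right) = 5 + 31 \left(-16\right) = 5 - 496 = -491$)
$F{\left(y,s \right)} = s + y \left(- 8 s - 8 y\right)$ ($F{\left(y,s \right)} = \left(3 - 11\right) \left(y + s\right) y + s = - 8 \left(s + y\right) y + s = \left(- 8 s - 8 y\right) y + s = y \left(- 8 s - 8 y\right) + s = s + y \left(- 8 s - 8 y\right)$)
$H + F{\left(25,-15 \right)} = -491 - \left(15 - 3000 + 5000\right) = -491 - 2015 = -2506$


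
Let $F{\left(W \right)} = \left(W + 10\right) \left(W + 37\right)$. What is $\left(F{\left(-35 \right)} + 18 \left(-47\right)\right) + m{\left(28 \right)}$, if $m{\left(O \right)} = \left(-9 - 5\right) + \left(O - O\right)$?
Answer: $-910$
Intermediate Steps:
$F{\left(W \right)} = \left(10 + W\right) \left(37 + W\right)$
$m{\left(O \right)} = -14$ ($m{\left(O \right)} = -14 + 0 = -14$)
$\left(F{\left(-35 \right)} + 18 \left(-47\right)\right) + m{\left(28 \right)} = \left(\left(370 + \left(-35\right)^{2} + 47 \left(-35\right)\right) + 18 \left(-47\right)\right) - 14 = \left(\left(370 + 1225 - 1645\right) - 846\right) - 14 = \left(-50 - 846\right) - 14 = -896 - 14 = -910$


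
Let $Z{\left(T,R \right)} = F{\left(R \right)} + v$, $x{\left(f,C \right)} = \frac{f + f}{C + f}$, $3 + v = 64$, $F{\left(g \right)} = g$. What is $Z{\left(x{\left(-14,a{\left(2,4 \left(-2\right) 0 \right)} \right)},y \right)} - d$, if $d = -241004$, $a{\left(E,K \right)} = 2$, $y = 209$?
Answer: $241274$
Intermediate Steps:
$v = 61$ ($v = -3 + 64 = 61$)
$x{\left(f,C \right)} = \frac{2 f}{C + f}$
$Z{\left(T,R \right)} = 61 + R$ ($Z{\left(T,R \right)} = R + 61 = 61 + R$)
$Z{\left(x{\left(-14,a{\left(2,4 \left(-2\right) 0 \right)} \right)},y \right)} - d = \left(61 + 209\right) - -241004 = 270 + 241004 = 241274$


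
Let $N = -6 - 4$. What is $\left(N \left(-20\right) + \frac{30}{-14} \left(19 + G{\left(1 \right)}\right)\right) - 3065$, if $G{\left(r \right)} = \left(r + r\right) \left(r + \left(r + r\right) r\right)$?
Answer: $- \frac{20430}{7} \approx -2918.6$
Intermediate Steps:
$N = -10$
$G{\left(r \right)} = 2 r \left(r + 2 r^{2}\right)$ ($G{\left(r \right)} = 2 r \left(r + 2 r r\right) = 2 r \left(r + 2 r^{2}\right)$)
$\left(N \left(-20\right) + \frac{30}{-14} \left(19 + G{\left(1 \right)}\right)\right) - 3065 = \left(\left(-10\right) \left(-20\right) + \frac{30}{-14} \left(19 + 1^{2} \left(2 + 4 \cdot 1\right)\right)\right) - 3065 = \left(200 + 30 \left(- \frac{1}{14}\right) \left(19 + 1 \left(2 + 4\right)\right)\right) - 3065 = \left(200 - \frac{15 \left(19 + 1 \cdot 6\right)}{7}\right) - 3065 = \left(200 - \frac{15 \left(19 + 6\right)}{7}\right) - 3065 = \left(200 - \frac{375}{7}\right) - 3065 = \frac{1025}{7} - 3065 = - \frac{20430}{7}$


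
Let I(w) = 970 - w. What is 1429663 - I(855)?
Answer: 1429548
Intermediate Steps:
1429663 - I(855) = 1429663 - (970 - 1*855) = 1429663 - (970 - 855) = 1429663 - 1*115 = 1429663 - 115 = 1429548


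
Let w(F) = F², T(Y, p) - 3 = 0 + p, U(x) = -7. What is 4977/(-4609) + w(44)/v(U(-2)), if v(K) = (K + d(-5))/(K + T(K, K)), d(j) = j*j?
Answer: -49121425/41481 ≈ -1184.2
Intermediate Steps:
d(j) = j²
T(Y, p) = 3 + p (T(Y, p) = 3 + (0 + p) = 3 + p)
v(K) = (25 + K)/(3 + 2*K) (v(K) = (K + (-5)²)/(K + (3 + K)) = (K + 25)/(3 + 2*K) = (25 + K)/(3 + 2*K))
4977/(-4609) + w(44)/v(U(-2)) = 4977/(-4609) + 44²/(((25 - 7)/(3 + 2*(-7)))) = 4977*(-1/4609) + 1936/((18/(3 - 14))) = -4977/4609 + 1936/((18/(-11))) = -4977/4609 + 1936/((-1/11*18)) = -4977/4609 + 1936/(-18/11) = -4977/4609 + 1936*(-11/18) = -4977/4609 - 10648/9 = -49121425/41481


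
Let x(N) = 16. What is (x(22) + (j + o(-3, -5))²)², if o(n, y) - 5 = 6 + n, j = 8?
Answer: 73984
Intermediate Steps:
o(n, y) = 11 + n (o(n, y) = 5 + (6 + n) = 11 + n)
(x(22) + (j + o(-3, -5))²)² = (16 + (8 + (11 - 3))²)² = (16 + (8 + 8)²)² = (16 + 16²)² = (16 + 256)² = 272² = 73984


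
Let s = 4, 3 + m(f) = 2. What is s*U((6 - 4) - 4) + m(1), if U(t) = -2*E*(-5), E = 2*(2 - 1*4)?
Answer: -161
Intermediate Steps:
E = -4 (E = 2*(2 - 4) = 2*(-2) = -4)
m(f) = -1 (m(f) = -3 + 2 = -1)
U(t) = -40 (U(t) = -2*(-4)*(-5) = 8*(-5) = -40)
s*U((6 - 4) - 4) + m(1) = 4*(-40) - 1 = -160 - 1 = -161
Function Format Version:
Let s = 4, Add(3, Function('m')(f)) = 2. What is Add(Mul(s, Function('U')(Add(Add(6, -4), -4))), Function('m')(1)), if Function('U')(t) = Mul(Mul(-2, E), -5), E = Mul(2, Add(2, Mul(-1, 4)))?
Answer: -161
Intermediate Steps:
E = -4 (E = Mul(2, Add(2, -4)) = Mul(2, -2) = -4)
Function('m')(f) = -1 (Function('m')(f) = Add(-3, 2) = -1)
Function('U')(t) = -40 (Function('U')(t) = Mul(Mul(-2, -4), -5) = Mul(8, -5) = -40)
Add(Mul(s, Function('U')(Add(Add(6, -4), -4))), Function('m')(1)) = Add(Mul(4, -40), -1) = Add(-160, -1) = -161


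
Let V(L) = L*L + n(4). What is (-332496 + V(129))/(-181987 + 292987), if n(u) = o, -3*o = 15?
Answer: -15793/5550 ≈ -2.8456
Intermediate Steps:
o = -5 (o = -⅓*15 = -5)
n(u) = -5
V(L) = -5 + L² (V(L) = L*L - 5 = L² - 5 = -5 + L²)
(-332496 + V(129))/(-181987 + 292987) = (-332496 + (-5 + 129²))/(-181987 + 292987) = (-332496 + (-5 + 16641))/111000 = (-332496 + 16636)*(1/111000) = -315860*1/111000 = -15793/5550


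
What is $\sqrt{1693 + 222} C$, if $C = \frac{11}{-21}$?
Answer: $- \frac{11 \sqrt{1915}}{21} \approx -22.922$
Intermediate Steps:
$C = - \frac{11}{21}$ ($C = 11 \left(- \frac{1}{21}\right) = - \frac{11}{21} \approx -0.52381$)
$\sqrt{1693 + 222} C = \sqrt{1693 + 222} \left(- \frac{11}{21}\right) = \sqrt{1915} \left(- \frac{11}{21}\right) = - \frac{11 \sqrt{1915}}{21}$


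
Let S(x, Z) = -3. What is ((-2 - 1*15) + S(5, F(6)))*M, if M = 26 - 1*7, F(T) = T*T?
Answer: -380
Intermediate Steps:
F(T) = T²
M = 19 (M = 26 - 7 = 19)
((-2 - 1*15) + S(5, F(6)))*M = ((-2 - 1*15) - 3)*19 = ((-2 - 15) - 3)*19 = (-17 - 3)*19 = -20*19 = -380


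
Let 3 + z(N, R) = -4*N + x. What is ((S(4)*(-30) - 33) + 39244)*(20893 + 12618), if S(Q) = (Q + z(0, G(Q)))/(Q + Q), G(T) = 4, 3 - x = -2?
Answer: 2626491647/2 ≈ 1.3132e+9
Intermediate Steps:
x = 5 (x = 3 - 1*(-2) = 3 + 2 = 5)
z(N, R) = 2 - 4*N (z(N, R) = -3 + (-4*N + 5) = -3 + (5 - 4*N) = 2 - 4*N)
S(Q) = (2 + Q)/(2*Q) (S(Q) = (Q + (2 - 4*0))/(Q + Q) = (Q + (2 + 0))/((2*Q)) = (Q + 2)*(1/(2*Q)) = (2 + Q)*(1/(2*Q)) = (2 + Q)/(2*Q))
((S(4)*(-30) - 33) + 39244)*(20893 + 12618) = ((((½)*(2 + 4)/4)*(-30) - 33) + 39244)*(20893 + 12618) = ((((½)*(¼)*6)*(-30) - 33) + 39244)*33511 = (((¾)*(-30) - 33) + 39244)*33511 = ((-45/2 - 33) + 39244)*33511 = (-111/2 + 39244)*33511 = (78377/2)*33511 = 2626491647/2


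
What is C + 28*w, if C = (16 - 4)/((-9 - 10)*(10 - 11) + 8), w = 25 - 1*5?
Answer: 5044/9 ≈ 560.44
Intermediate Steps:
w = 20 (w = 25 - 5 = 20)
C = 4/9 (C = 12/(-19*(-1) + 8) = 12/(19 + 8) = 12/27 = 12*(1/27) = 4/9 ≈ 0.44444)
C + 28*w = 4/9 + 28*20 = 4/9 + 560 = 5044/9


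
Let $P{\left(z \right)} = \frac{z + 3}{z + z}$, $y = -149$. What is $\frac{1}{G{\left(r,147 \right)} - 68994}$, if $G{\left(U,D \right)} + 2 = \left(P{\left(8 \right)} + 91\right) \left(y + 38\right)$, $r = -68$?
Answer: $- \frac{16}{1266773} \approx -1.2631 \cdot 10^{-5}$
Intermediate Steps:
$P{\left(z \right)} = \frac{3 + z}{2 z}$
$G{\left(U,D \right)} = - \frac{162869}{16}$ ($G{\left(U,D \right)} = -2 + \left(\frac{3 + 8}{2 \cdot 8} + 91\right) \left(-149 + 38\right) = -2 + \left(\frac{1}{2} \cdot \frac{1}{8} \cdot 11 + 91\right) \left(-111\right) = -2 + \left(\frac{11}{16} + 91\right) \left(-111\right) = -2 + \frac{1467}{16} \left(-111\right) = -2 - \frac{162837}{16} = - \frac{162869}{16}$)
$\frac{1}{G{\left(r,147 \right)} - 68994} = \frac{1}{- \frac{162869}{16} - 68994} = \frac{1}{- \frac{1266773}{16}} = - \frac{16}{1266773}$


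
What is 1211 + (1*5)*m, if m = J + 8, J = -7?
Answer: 1216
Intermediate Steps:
m = 1 (m = -7 + 8 = 1)
1211 + (1*5)*m = 1211 + (1*5)*1 = 1211 + 5*1 = 1211 + 5 = 1216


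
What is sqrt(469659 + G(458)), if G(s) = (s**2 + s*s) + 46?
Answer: sqrt(889233) ≈ 942.99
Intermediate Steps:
G(s) = 46 + 2*s**2 (G(s) = (s**2 + s**2) + 46 = 2*s**2 + 46 = 46 + 2*s**2)
sqrt(469659 + G(458)) = sqrt(469659 + (46 + 2*458**2)) = sqrt(469659 + (46 + 2*209764)) = sqrt(469659 + (46 + 419528)) = sqrt(469659 + 419574) = sqrt(889233)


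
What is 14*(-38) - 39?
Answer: -571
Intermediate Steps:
14*(-38) - 39 = -532 - 39 = -571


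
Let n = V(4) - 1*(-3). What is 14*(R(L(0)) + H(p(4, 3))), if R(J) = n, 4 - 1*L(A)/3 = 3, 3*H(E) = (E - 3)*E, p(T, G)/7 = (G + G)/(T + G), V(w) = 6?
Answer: 210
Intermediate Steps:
p(T, G) = 14*G/(G + T) (p(T, G) = 7*((G + G)/(T + G)) = 7*((2*G)/(G + T)) = 7*(2*G/(G + T)) = 14*G/(G + T))
H(E) = E*(-3 + E)/3 (H(E) = ((E - 3)*E)/3 = ((-3 + E)*E)/3 = (E*(-3 + E))/3 = E*(-3 + E)/3)
L(A) = 3 (L(A) = 12 - 3*3 = 12 - 9 = 3)
n = 9 (n = 6 - 1*(-3) = 6 + 3 = 9)
R(J) = 9
14*(R(L(0)) + H(p(4, 3))) = 14*(9 + (14*3/(3 + 4))*(-3 + 14*3/(3 + 4))/3) = 14*(9 + (14*3/7)*(-3 + 14*3/7)/3) = 14*(9 + (14*3*(1/7))*(-3 + 14*3*(1/7))/3) = 14*(9 + (1/3)*6*(-3 + 6)) = 14*(9 + (1/3)*6*3) = 14*(9 + 6) = 14*15 = 210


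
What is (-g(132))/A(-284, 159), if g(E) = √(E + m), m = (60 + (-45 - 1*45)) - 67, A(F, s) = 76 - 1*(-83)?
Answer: -√35/159 ≈ -0.037208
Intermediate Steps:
A(F, s) = 159 (A(F, s) = 76 + 83 = 159)
m = -97 (m = (60 + (-45 - 45)) - 67 = (60 - 90) - 67 = -30 - 67 = -97)
g(E) = √(-97 + E) (g(E) = √(E - 97) = √(-97 + E))
(-g(132))/A(-284, 159) = -√(-97 + 132)/159 = -√35*(1/159) = -√35/159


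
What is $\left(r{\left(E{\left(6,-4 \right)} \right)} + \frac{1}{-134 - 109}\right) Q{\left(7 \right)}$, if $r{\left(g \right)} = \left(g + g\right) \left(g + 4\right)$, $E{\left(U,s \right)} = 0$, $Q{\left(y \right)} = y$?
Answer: $- \frac{7}{243} \approx -0.028807$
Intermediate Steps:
$r{\left(g \right)} = 2 g \left(4 + g\right)$
$\left(r{\left(E{\left(6,-4 \right)} \right)} + \frac{1}{-134 - 109}\right) Q{\left(7 \right)} = \left(2 \cdot 0 \left(4 + 0\right) + \frac{1}{-134 - 109}\right) 7 = \left(2 \cdot 0 \cdot 4 + \frac{1}{-243}\right) 7 = \left(0 - \frac{1}{243}\right) 7 = \left(- \frac{1}{243}\right) 7 = - \frac{7}{243}$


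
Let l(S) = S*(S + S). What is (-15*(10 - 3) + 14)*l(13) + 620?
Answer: -30138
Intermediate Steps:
l(S) = 2*S² (l(S) = S*(2*S) = 2*S²)
(-15*(10 - 3) + 14)*l(13) + 620 = (-15*(10 - 3) + 14)*(2*13²) + 620 = (-15*7 + 14)*(2*169) + 620 = (-105 + 14)*338 + 620 = -91*338 + 620 = -30758 + 620 = -30138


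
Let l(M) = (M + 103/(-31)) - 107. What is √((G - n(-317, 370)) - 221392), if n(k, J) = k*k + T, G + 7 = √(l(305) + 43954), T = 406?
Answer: √(-309724534 + 31*√42426879)/31 ≈ 567.52*I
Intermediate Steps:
l(M) = -3420/31 + M (l(M) = (M + 103*(-1/31)) - 107 = (M - 103/31) - 107 = (-103/31 + M) - 107 = -3420/31 + M)
G = -7 + √42426879/31 (G = -7 + √((-3420/31 + 305) + 43954) = -7 + √(6035/31 + 43954) = -7 + √(1368609/31) = -7 + √42426879/31 ≈ 203.12)
n(k, J) = 406 + k² (n(k, J) = k*k + 406 = k² + 406 = 406 + k²)
√((G - n(-317, 370)) - 221392) = √(((-7 + √42426879/31) - (406 + (-317)²)) - 221392) = √(((-7 + √42426879/31) - (406 + 100489)) - 221392) = √(((-7 + √42426879/31) - 1*100895) - 221392) = √(((-7 + √42426879/31) - 100895) - 221392) = √((-100902 + √42426879/31) - 221392) = √(-322294 + √42426879/31)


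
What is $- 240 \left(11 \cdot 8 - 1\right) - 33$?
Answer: $-20913$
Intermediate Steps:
$- 240 \left(11 \cdot 8 - 1\right) - 33 = - 240 \left(88 - 1\right) - 33 = \left(-240\right) 87 - 33 = -20880 - 33 = -20913$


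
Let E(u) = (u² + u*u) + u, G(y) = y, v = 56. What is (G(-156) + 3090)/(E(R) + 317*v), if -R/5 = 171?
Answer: 2934/1478947 ≈ 0.0019838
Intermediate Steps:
R = -855 (R = -5*171 = -855)
E(u) = u + 2*u² (E(u) = (u² + u²) + u = 2*u² + u = u + 2*u²)
(G(-156) + 3090)/(E(R) + 317*v) = (-156 + 3090)/(-855*(1 + 2*(-855)) + 317*56) = 2934/(-855*(1 - 1710) + 17752) = 2934/(-855*(-1709) + 17752) = 2934/(1461195 + 17752) = 2934/1478947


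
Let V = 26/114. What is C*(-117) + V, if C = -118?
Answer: 786955/57 ≈ 13806.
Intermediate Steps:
V = 13/57 (V = 26*(1/114) = 13/57 ≈ 0.22807)
C*(-117) + V = -118*(-117) + 13/57 = 13806 + 13/57 = 786955/57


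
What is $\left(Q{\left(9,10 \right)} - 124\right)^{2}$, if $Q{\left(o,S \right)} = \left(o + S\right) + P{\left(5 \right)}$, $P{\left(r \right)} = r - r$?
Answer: $11025$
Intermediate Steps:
$P{\left(r \right)} = 0$
$Q{\left(o,S \right)} = S + o$ ($Q{\left(o,S \right)} = \left(o + S\right) + 0 = \left(S + o\right) + 0 = S + o$)
$\left(Q{\left(9,10 \right)} - 124\right)^{2} = \left(\left(10 + 9\right) - 124\right)^{2} = \left(19 - 124\right)^{2} = \left(-105\right)^{2} = 11025$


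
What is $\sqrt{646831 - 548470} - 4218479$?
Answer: $-4218479 + 3 \sqrt{10929} \approx -4.2182 \cdot 10^{6}$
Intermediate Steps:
$\sqrt{646831 - 548470} - 4218479 = \sqrt{98361} - 4218479 = 3 \sqrt{10929} - 4218479 = -4218479 + 3 \sqrt{10929}$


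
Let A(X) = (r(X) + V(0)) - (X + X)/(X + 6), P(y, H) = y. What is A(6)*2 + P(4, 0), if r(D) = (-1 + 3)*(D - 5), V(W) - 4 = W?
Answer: 14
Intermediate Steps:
V(W) = 4 + W
r(D) = -10 + 2*D (r(D) = 2*(-5 + D) = -10 + 2*D)
A(X) = -6 + 2*X - 2*X/(6 + X) (A(X) = ((-10 + 2*X) + (4 + 0)) - (X + X)/(X + 6) = ((-10 + 2*X) + 4) - 2*X/(6 + X) = (-6 + 2*X) - 2*X/(6 + X) = -6 + 2*X - 2*X/(6 + X))
A(6)*2 + P(4, 0) = (2*(-18 + 6**2 + 2*6)/(6 + 6))*2 + 4 = (2*(-18 + 36 + 12)/12)*2 + 4 = (2*(1/12)*30)*2 + 4 = 5*2 + 4 = 10 + 4 = 14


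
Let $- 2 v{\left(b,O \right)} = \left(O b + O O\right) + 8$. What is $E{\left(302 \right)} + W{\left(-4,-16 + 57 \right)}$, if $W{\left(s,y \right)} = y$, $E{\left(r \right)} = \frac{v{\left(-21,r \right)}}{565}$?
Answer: $- \frac{3854}{113} \approx -34.106$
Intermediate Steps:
$v{\left(b,O \right)} = -4 - \frac{O^{2}}{2} - \frac{O b}{2}$ ($v{\left(b,O \right)} = - \frac{\left(O b + O O\right) + 8}{2} = - \frac{\left(O b + O^{2}\right) + 8}{2} = - \frac{\left(O^{2} + O b\right) + 8}{2} = - \frac{8 + O^{2} + O b}{2} = -4 - \frac{O^{2}}{2} - \frac{O b}{2}$)
$E{\left(r \right)} = - \frac{4}{565} - \frac{r^{2}}{1130} + \frac{21 r}{1130}$ ($E{\left(r \right)} = \frac{-4 - \frac{r^{2}}{2} - \frac{1}{2} r \left(-21\right)}{565} = \left(-4 - \frac{r^{2}}{2} + \frac{21 r}{2}\right) \frac{1}{565} = - \frac{4}{565} - \frac{r^{2}}{1130} + \frac{21 r}{1130}$)
$E{\left(302 \right)} + W{\left(-4,-16 + 57 \right)} = \left(- \frac{4}{565} - \frac{302^{2}}{1130} + \frac{21}{1130} \cdot 302\right) + \left(-16 + 57\right) = \left(- \frac{4}{565} - \frac{45602}{565} + \frac{3171}{565}\right) + 41 = - \frac{8487}{113} + 41 = - \frac{3854}{113}$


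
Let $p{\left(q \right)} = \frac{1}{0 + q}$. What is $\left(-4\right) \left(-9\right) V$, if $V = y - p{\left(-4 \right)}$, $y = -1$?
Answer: $-27$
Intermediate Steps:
$p{\left(q \right)} = \frac{1}{q}$
$V = - \frac{3}{4}$ ($V = -1 - \frac{1}{-4} = -1 - - \frac{1}{4} = -1 + \frac{1}{4} = - \frac{3}{4} \approx -0.75$)
$\left(-4\right) \left(-9\right) V = \left(-4\right) \left(-9\right) \left(- \frac{3}{4}\right) = 36 \left(- \frac{3}{4}\right) = -27$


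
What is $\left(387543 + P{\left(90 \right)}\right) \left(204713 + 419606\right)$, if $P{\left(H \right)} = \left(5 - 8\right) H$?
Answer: $241781892087$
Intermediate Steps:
$P{\left(H \right)} = - 3 H$
$\left(387543 + P{\left(90 \right)}\right) \left(204713 + 419606\right) = \left(387543 - 270\right) \left(204713 + 419606\right) = \left(387543 - 270\right) 624319 = 387273 \cdot 624319 = 241781892087$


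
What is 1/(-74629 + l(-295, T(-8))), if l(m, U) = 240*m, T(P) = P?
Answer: -1/145429 ≈ -6.8762e-6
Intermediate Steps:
1/(-74629 + l(-295, T(-8))) = 1/(-74629 + 240*(-295)) = 1/(-74629 - 70800) = 1/(-145429) = -1/145429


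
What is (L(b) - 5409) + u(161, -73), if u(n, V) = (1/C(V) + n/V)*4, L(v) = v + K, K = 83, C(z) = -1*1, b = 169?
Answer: -377397/73 ≈ -5169.8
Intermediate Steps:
C(z) = -1
L(v) = 83 + v (L(v) = v + 83 = 83 + v)
u(n, V) = -4 + 4*n/V (u(n, V) = (1/(-1) + n/V)*4 = (1*(-1) + n/V)*4 = (-1 + n/V)*4 = -4 + 4*n/V)
(L(b) - 5409) + u(161, -73) = ((83 + 169) - 5409) + (-4 + 4*161/(-73)) = (252 - 5409) + (-4 + 4*161*(-1/73)) = -5157 + (-4 - 644/73) = -5157 - 936/73 = -377397/73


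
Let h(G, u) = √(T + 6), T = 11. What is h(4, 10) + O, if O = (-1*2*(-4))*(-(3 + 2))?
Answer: -40 + √17 ≈ -35.877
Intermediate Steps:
h(G, u) = √17 (h(G, u) = √(11 + 6) = √17)
O = -40 (O = (-2*(-4))*(-1*5) = 8*(-5) = -40)
h(4, 10) + O = √17 - 40 = -40 + √17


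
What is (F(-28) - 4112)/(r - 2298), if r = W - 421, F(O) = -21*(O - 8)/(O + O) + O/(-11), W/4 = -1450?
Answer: 90705/187418 ≈ 0.48397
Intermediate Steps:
W = -5800 (W = 4*(-1450) = -5800)
F(O) = -O/11 - 21*(-8 + O)/(2*O) (F(O) = -21*(-8 + O)/(2*O) + O*(-1/11) = -21*(-8 + O)/(2*O) - O/11 = -O/11 - 21*(-8 + O)/(2*O))
r = -6221 (r = -5800 - 421 = -6221)
(F(-28) - 4112)/(r - 2298) = ((-21/2 + 84/(-28) - 1/11*(-28)) - 4112)/(-6221 - 2298) = ((-21/2 + 84*(-1/28) + 28/11) - 4112)/(-8519) = ((-21/2 - 3 + 28/11) - 4112)*(-1/8519) = (-241/22 - 4112)*(-1/8519) = -90705/22*(-1/8519) = 90705/187418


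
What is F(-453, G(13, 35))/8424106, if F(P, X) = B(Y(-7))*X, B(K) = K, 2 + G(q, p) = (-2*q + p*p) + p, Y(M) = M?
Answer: -4312/4212053 ≈ -0.0010237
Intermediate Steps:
G(q, p) = -2 + p + p**2 - 2*q (G(q, p) = -2 + ((-2*q + p*p) + p) = -2 + ((-2*q + p**2) + p) = -2 + ((p**2 - 2*q) + p) = -2 + (p + p**2 - 2*q) = -2 + p + p**2 - 2*q)
F(P, X) = -7*X
F(-453, G(13, 35))/8424106 = -7*(-2 + 35 + 35**2 - 2*13)/8424106 = -7*(-2 + 35 + 1225 - 26)*(1/8424106) = -7*1232*(1/8424106) = -8624*1/8424106 = -4312/4212053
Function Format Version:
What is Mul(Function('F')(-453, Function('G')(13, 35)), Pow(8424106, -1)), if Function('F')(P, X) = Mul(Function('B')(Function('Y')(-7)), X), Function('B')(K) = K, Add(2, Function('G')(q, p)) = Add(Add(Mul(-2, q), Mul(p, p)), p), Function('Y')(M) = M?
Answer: Rational(-4312, 4212053) ≈ -0.0010237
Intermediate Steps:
Function('G')(q, p) = Add(-2, p, Pow(p, 2), Mul(-2, q)) (Function('G')(q, p) = Add(-2, Add(Add(Mul(-2, q), Mul(p, p)), p)) = Add(-2, Add(Add(Mul(-2, q), Pow(p, 2)), p)) = Add(-2, Add(Add(Pow(p, 2), Mul(-2, q)), p)) = Add(-2, Add(p, Pow(p, 2), Mul(-2, q))) = Add(-2, p, Pow(p, 2), Mul(-2, q)))
Function('F')(P, X) = Mul(-7, X)
Mul(Function('F')(-453, Function('G')(13, 35)), Pow(8424106, -1)) = Mul(Mul(-7, Add(-2, 35, Pow(35, 2), Mul(-2, 13))), Pow(8424106, -1)) = Mul(Mul(-7, Add(-2, 35, 1225, -26)), Rational(1, 8424106)) = Mul(Mul(-7, 1232), Rational(1, 8424106)) = Mul(-8624, Rational(1, 8424106)) = Rational(-4312, 4212053)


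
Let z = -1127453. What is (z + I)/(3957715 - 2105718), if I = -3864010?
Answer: -4991463/1851997 ≈ -2.6952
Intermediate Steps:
(z + I)/(3957715 - 2105718) = (-1127453 - 3864010)/(3957715 - 2105718) = -4991463/1851997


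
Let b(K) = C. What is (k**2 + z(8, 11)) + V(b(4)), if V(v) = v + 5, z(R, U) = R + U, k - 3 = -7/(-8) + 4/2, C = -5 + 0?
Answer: 3425/64 ≈ 53.516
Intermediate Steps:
C = -5
b(K) = -5
k = 47/8 (k = 3 + (-7/(-8) + 4/2) = 3 + (-7*(-1/8) + 4*(1/2)) = 3 + (7/8 + 2) = 3 + 23/8 = 47/8 ≈ 5.8750)
V(v) = 5 + v
(k**2 + z(8, 11)) + V(b(4)) = ((47/8)**2 + (8 + 11)) + (5 - 5) = (2209/64 + 19) + 0 = 3425/64 + 0 = 3425/64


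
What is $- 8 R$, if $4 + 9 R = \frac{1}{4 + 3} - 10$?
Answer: $\frac{776}{63} \approx 12.317$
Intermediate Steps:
$R = - \frac{97}{63}$ ($R = - \frac{4}{9} + \frac{\frac{1}{4 + 3} - 10}{9} = - \frac{4}{9} + \frac{\frac{1}{7} - 10}{9} = - \frac{4}{9} + \frac{1}{9} \left(- \frac{69}{7}\right) = - \frac{4}{9} - \frac{23}{21} = - \frac{97}{63} \approx -1.5397$)
$- 8 R = \left(-8\right) \left(- \frac{97}{63}\right) = \frac{776}{63}$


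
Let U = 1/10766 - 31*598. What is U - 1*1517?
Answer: -215912129/10766 ≈ -20055.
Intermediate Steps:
U = -199580107/10766 (U = 1/10766 - 1*18538 = 1/10766 - 18538 = -199580107/10766 ≈ -18538.)
U - 1*1517 = -199580107/10766 - 1*1517 = -199580107/10766 - 1517 = -215912129/10766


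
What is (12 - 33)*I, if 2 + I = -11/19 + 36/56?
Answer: 1545/38 ≈ 40.658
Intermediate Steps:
I = -515/266 (I = -2 + (-11/19 + 36/56) = -2 + (-11*1/19 + 36*(1/56)) = -2 + (-11/19 + 9/14) = -2 + 17/266 = -515/266 ≈ -1.9361)
(12 - 33)*I = (12 - 33)*(-515/266) = -21*(-515/266) = 1545/38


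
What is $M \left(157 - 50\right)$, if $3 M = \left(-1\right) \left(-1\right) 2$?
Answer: $\frac{214}{3} \approx 71.333$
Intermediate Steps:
$M = \frac{2}{3}$ ($M = \frac{\left(-1\right) \left(-1\right) 2}{3} = \frac{1 \cdot 2}{3} = \frac{1}{3} \cdot 2 = \frac{2}{3} \approx 0.66667$)
$M \left(157 - 50\right) = \frac{2 \left(157 - 50\right)}{3} = \frac{2}{3} \cdot 107 = \frac{214}{3}$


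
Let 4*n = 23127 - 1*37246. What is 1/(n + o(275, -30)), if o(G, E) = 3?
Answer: -4/14107 ≈ -0.00028355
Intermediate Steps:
n = -14119/4 (n = (23127 - 1*37246)/4 = (23127 - 37246)/4 = (¼)*(-14119) = -14119/4 ≈ -3529.8)
1/(n + o(275, -30)) = 1/(-14119/4 + 3) = 1/(-14107/4) = -4/14107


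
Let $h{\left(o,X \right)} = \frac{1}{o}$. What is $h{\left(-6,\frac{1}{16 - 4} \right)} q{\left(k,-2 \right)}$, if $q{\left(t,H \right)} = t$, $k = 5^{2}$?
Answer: $- \frac{25}{6} \approx -4.1667$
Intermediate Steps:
$k = 25$
$h{\left(-6,\frac{1}{16 - 4} \right)} q{\left(k,-2 \right)} = \frac{1}{-6} \cdot 25 = \left(- \frac{1}{6}\right) 25 = - \frac{25}{6}$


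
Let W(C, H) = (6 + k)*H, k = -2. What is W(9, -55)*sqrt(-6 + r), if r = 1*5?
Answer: -220*I ≈ -220.0*I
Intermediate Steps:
r = 5
W(C, H) = 4*H (W(C, H) = (6 - 2)*H = 4*H)
W(9, -55)*sqrt(-6 + r) = (4*(-55))*sqrt(-6 + 5) = -220*I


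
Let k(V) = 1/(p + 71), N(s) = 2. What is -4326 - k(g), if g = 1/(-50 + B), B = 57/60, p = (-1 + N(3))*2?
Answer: -315799/73 ≈ -4326.0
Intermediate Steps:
p = 2 (p = (-1 + 2)*2 = 1*2 = 2)
B = 19/20 (B = 57*(1/60) = 19/20 ≈ 0.95000)
g = -20/981 (g = 1/(-50 + 19/20) = 1/(-981/20) = -20/981 ≈ -0.020387)
k(V) = 1/73 (k(V) = 1/(2 + 71) = 1/73)
-4326 - k(g) = -4326 - 1*1/73 = -4326 - 1/73 = -315799/73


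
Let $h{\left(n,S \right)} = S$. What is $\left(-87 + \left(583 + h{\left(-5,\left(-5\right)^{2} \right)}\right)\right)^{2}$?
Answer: $271441$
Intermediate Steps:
$\left(-87 + \left(583 + h{\left(-5,\left(-5\right)^{2} \right)}\right)\right)^{2} = \left(-87 + \left(583 + \left(-5\right)^{2}\right)\right)^{2} = \left(-87 + \left(583 + 25\right)\right)^{2} = \left(-87 + 608\right)^{2} = 521^{2} = 271441$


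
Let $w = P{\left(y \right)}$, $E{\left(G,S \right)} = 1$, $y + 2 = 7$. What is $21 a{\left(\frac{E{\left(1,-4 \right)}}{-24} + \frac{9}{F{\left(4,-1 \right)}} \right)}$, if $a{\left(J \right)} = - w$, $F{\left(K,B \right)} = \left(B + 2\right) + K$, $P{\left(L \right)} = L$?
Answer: $-105$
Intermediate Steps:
$y = 5$ ($y = -2 + 7 = 5$)
$F{\left(K,B \right)} = 2 + B + K$ ($F{\left(K,B \right)} = \left(2 + B\right) + K = 2 + B + K$)
$w = 5$
$a{\left(J \right)} = -5$ ($a{\left(J \right)} = \left(-1\right) 5 = -5$)
$21 a{\left(\frac{E{\left(1,-4 \right)}}{-24} + \frac{9}{F{\left(4,-1 \right)}} \right)} = 21 \left(-5\right) = -105$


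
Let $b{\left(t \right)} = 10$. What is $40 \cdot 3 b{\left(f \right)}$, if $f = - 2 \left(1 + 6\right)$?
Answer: $1200$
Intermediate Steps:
$f = -14$ ($f = \left(-2\right) 7 = -14$)
$40 \cdot 3 b{\left(f \right)} = 40 \cdot 3 \cdot 10 = 120 \cdot 10 = 1200$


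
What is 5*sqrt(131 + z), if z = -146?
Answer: 5*I*sqrt(15) ≈ 19.365*I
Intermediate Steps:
5*sqrt(131 + z) = 5*sqrt(131 - 146) = 5*sqrt(-15) = 5*(I*sqrt(15)) = 5*I*sqrt(15)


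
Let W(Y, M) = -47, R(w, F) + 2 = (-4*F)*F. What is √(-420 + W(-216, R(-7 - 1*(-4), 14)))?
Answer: I*√467 ≈ 21.61*I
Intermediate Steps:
R(w, F) = -2 - 4*F² (R(w, F) = -2 + (-4*F)*F = -2 - 4*F²)
√(-420 + W(-216, R(-7 - 1*(-4), 14))) = √(-420 - 47) = √(-467) = I*√467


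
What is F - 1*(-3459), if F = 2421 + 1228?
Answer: 7108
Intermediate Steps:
F = 3649
F - 1*(-3459) = 3649 - 1*(-3459) = 3649 + 3459 = 7108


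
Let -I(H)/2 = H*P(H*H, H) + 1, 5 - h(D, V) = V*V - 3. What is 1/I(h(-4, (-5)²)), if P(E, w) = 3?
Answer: 1/3700 ≈ 0.00027027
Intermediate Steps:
h(D, V) = 8 - V² (h(D, V) = 5 - (V*V - 3) = 5 - (V² - 3) = 5 - (-3 + V²) = 5 + (3 - V²) = 8 - V²)
I(H) = -2 - 6*H (I(H) = -2*(H*3 + 1) = -2*(3*H + 1) = -2*(1 + 3*H) = -2 - 6*H)
1/I(h(-4, (-5)²)) = 1/(-2 - 6*(8 - ((-5)²)²)) = 1/(-2 - 6*(8 - 1*25²)) = 1/(-2 - 6*(8 - 1*625)) = 1/(-2 - 6*(8 - 625)) = 1/(-2 - 6*(-617)) = 1/(-2 + 3702) = 1/3700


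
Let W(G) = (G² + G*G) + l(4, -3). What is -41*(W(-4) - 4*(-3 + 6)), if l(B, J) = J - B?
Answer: -533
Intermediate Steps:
W(G) = -7 + 2*G² (W(G) = (G² + G*G) + (-3 - 1*4) = (G² + G²) + (-3 - 4) = 2*G² - 7 = -7 + 2*G²)
-41*(W(-4) - 4*(-3 + 6)) = -41*((-7 + 2*(-4)²) - 4*(-3 + 6)) = -41*((-7 + 2*16) - 4*3) = -41*((-7 + 32) - 12) = -41*(25 - 12) = -41*13 = -533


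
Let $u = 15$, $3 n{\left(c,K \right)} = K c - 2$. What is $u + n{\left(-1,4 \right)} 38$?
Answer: $-61$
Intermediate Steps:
$n{\left(c,K \right)} = - \frac{2}{3} + \frac{K c}{3}$ ($n{\left(c,K \right)} = \frac{K c - 2}{3} = \frac{-2 + K c}{3} = - \frac{2}{3} + \frac{K c}{3}$)
$u + n{\left(-1,4 \right)} 38 = 15 + \left(- \frac{2}{3} + \frac{1}{3} \cdot 4 \left(-1\right)\right) 38 = 15 + \left(- \frac{2}{3} - \frac{4}{3}\right) 38 = 15 - 76 = -61$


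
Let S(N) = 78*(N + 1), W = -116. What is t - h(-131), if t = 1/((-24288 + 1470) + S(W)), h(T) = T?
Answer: 4164227/31788 ≈ 131.00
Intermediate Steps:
S(N) = 78 + 78*N (S(N) = 78*(1 + N) = 78 + 78*N)
t = -1/31788 (t = 1/((-24288 + 1470) + (78 + 78*(-116))) = 1/(-22818 + (78 - 9048)) = 1/(-22818 - 8970) = 1/(-31788) = -1/31788 ≈ -3.1458e-5)
t - h(-131) = -1/31788 - 1*(-131) = -1/31788 + 131 = 4164227/31788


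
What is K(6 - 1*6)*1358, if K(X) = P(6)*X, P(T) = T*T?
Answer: 0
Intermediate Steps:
P(T) = T²
K(X) = 36*X (K(X) = 6²*X = 36*X)
K(6 - 1*6)*1358 = (36*(6 - 1*6))*1358 = (36*(6 - 6))*1358 = (36*0)*1358 = 0*1358 = 0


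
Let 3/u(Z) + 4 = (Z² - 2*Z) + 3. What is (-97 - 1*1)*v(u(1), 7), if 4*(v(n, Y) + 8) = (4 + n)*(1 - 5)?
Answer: 1029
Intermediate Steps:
u(Z) = 3/(-1 + Z² - 2*Z) (u(Z) = 3/(-4 + ((Z² - 2*Z) + 3)) = 3/(-4 + (3 + Z² - 2*Z)) = 3/(-1 + Z² - 2*Z))
v(n, Y) = -12 - n (v(n, Y) = -8 + ((4 + n)*(1 - 5))/4 = -8 + ((4 + n)*(-4))/4 = -8 + (-16 - 4*n)/4 = -8 + (-4 - n) = -12 - n)
(-97 - 1*1)*v(u(1), 7) = (-97 - 1*1)*(-12 - 3/(-1 + 1² - 2*1)) = (-97 - 1)*(-12 - 3/(-1 + 1 - 2)) = -98*(-12 - 3/(-2)) = -98*(-12 - 3*(-1)/2) = -98*(-12 - 1*(-3/2)) = -98*(-12 + 3/2) = -98*(-21/2) = 1029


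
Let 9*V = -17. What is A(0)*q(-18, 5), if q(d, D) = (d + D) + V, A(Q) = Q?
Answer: 0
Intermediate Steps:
V = -17/9 (V = (1/9)*(-17) = -17/9 ≈ -1.8889)
q(d, D) = -17/9 + D + d (q(d, D) = (d + D) - 17/9 = (D + d) - 17/9 = -17/9 + D + d)
A(0)*q(-18, 5) = 0*(-17/9 + 5 - 18) = 0*(-134/9) = 0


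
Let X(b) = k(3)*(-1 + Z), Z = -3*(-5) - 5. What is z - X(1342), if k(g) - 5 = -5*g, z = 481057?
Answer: 481147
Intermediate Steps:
k(g) = 5 - 5*g
Z = 10 (Z = 15 - 5 = 10)
X(b) = -90 (X(b) = (5 - 5*3)*(-1 + 10) = (5 - 15)*9 = -10*9 = -90)
z - X(1342) = 481057 - 1*(-90) = 481057 + 90 = 481147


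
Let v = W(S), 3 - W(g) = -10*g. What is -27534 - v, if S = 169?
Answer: -29227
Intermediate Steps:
W(g) = 3 + 10*g (W(g) = 3 - (-10)*g = 3 + 10*g)
v = 1693 (v = 3 + 10*169 = 3 + 1690 = 1693)
-27534 - v = -27534 - 1*1693 = -27534 - 1693 = -29227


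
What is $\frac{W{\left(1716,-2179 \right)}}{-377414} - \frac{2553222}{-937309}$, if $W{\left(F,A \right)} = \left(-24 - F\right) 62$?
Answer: $\frac{532369311414}{176876769463} \approx 3.0098$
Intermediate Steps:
$W{\left(F,A \right)} = -1488 - 62 F$
$\frac{W{\left(1716,-2179 \right)}}{-377414} - \frac{2553222}{-937309} = \frac{-1488 - 106392}{-377414} - \frac{2553222}{-937309} = \left(-1488 - 106392\right) \left(- \frac{1}{377414}\right) - - \frac{2553222}{937309} = \left(-107880\right) \left(- \frac{1}{377414}\right) + \frac{2553222}{937309} = \frac{53940}{188707} + \frac{2553222}{937309} = \frac{532369311414}{176876769463}$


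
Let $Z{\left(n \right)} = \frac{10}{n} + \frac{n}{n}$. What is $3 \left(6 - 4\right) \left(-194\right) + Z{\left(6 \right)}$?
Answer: $- \frac{3484}{3} \approx -1161.3$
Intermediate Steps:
$Z{\left(n \right)} = 1 + \frac{10}{n}$ ($Z{\left(n \right)} = \frac{10}{n} + 1 = 1 + \frac{10}{n}$)
$3 \left(6 - 4\right) \left(-194\right) + Z{\left(6 \right)} = 3 \left(6 - 4\right) \left(-194\right) + \frac{10 + 6}{6} = 3 \cdot 2 \left(-194\right) + \frac{1}{6} \cdot 16 = 6 \left(-194\right) + \frac{8}{3} = -1164 + \frac{8}{3} = - \frac{3484}{3}$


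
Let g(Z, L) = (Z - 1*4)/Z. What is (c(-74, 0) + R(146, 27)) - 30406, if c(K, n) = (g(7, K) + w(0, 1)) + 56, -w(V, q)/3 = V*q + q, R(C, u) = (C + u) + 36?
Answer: -211005/7 ≈ -30144.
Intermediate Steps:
R(C, u) = 36 + C + u
g(Z, L) = (-4 + Z)/Z (g(Z, L) = (Z - 4)/Z = (-4 + Z)/Z)
w(V, q) = -3*q - 3*V*q (w(V, q) = -3*(V*q + q) = -3*(q + V*q) = -3*q - 3*V*q)
c(K, n) = 374/7 (c(K, n) = ((-4 + 7)/7 - 3*1*(1 + 0)) + 56 = ((⅐)*3 - 3*1*1) + 56 = (3/7 - 3) + 56 = -18/7 + 56 = 374/7)
(c(-74, 0) + R(146, 27)) - 30406 = (374/7 + (36 + 146 + 27)) - 30406 = (374/7 + 209) - 30406 = 1837/7 - 30406 = -211005/7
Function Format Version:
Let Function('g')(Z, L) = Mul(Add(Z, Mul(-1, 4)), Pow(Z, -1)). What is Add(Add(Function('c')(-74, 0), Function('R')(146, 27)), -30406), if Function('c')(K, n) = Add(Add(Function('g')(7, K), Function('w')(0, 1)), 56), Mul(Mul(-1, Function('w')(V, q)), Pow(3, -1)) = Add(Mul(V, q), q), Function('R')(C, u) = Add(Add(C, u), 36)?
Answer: Rational(-211005, 7) ≈ -30144.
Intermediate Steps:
Function('R')(C, u) = Add(36, C, u)
Function('g')(Z, L) = Mul(Pow(Z, -1), Add(-4, Z)) (Function('g')(Z, L) = Mul(Add(Z, -4), Pow(Z, -1)) = Mul(Add(-4, Z), Pow(Z, -1)) = Mul(Pow(Z, -1), Add(-4, Z)))
Function('w')(V, q) = Add(Mul(-3, q), Mul(-3, V, q)) (Function('w')(V, q) = Mul(-3, Add(Mul(V, q), q)) = Mul(-3, Add(q, Mul(V, q))) = Add(Mul(-3, q), Mul(-3, V, q)))
Function('c')(K, n) = Rational(374, 7) (Function('c')(K, n) = Add(Add(Mul(Pow(7, -1), Add(-4, 7)), Mul(-3, 1, Add(1, 0))), 56) = Add(Add(Mul(Rational(1, 7), 3), Mul(-3, 1, 1)), 56) = Add(Add(Rational(3, 7), -3), 56) = Add(Rational(-18, 7), 56) = Rational(374, 7))
Add(Add(Function('c')(-74, 0), Function('R')(146, 27)), -30406) = Add(Add(Rational(374, 7), Add(36, 146, 27)), -30406) = Add(Add(Rational(374, 7), 209), -30406) = Add(Rational(1837, 7), -30406) = Rational(-211005, 7)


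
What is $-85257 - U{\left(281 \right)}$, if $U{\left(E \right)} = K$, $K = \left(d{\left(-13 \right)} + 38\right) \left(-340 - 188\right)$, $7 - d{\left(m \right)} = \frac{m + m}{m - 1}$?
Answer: $- \frac{437343}{7} \approx -62478.0$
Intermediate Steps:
$d{\left(m \right)} = 7 - \frac{2 m}{-1 + m}$ ($d{\left(m \right)} = 7 - \frac{m + m}{m - 1} = 7 - \frac{2 m}{-1 + m}$)
$K = - \frac{159456}{7}$ ($K = \left(\frac{-7 + 5 \left(-13\right)}{-1 - 13} + 38\right) \left(-340 - 188\right) = \left(\frac{-7 - 65}{-14} + 38\right) \left(-528\right) = \left(\left(- \frac{1}{14}\right) \left(-72\right) + 38\right) \left(-528\right) = \left(\frac{36}{7} + 38\right) \left(-528\right) = \frac{302}{7} \left(-528\right) = - \frac{159456}{7} \approx -22779.0$)
$U{\left(E \right)} = - \frac{159456}{7}$
$-85257 - U{\left(281 \right)} = -85257 - - \frac{159456}{7} = -85257 + \frac{159456}{7} = - \frac{437343}{7}$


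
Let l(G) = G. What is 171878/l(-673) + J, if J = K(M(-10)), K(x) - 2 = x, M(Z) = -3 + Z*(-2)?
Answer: -159091/673 ≈ -236.39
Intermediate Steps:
M(Z) = -3 - 2*Z
K(x) = 2 + x
J = 19 (J = 2 + (-3 - 2*(-10)) = 2 + (-3 + 20) = 2 + 17 = 19)
171878/l(-673) + J = 171878/(-673) + 19 = 171878*(-1/673) + 19 = -171878/673 + 19 = -159091/673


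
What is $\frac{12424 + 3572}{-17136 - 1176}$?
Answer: $- \frac{1333}{1526} \approx -0.87353$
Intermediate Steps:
$\frac{12424 + 3572}{-17136 - 1176} = \frac{15996}{-18312} = 15996 \left(- \frac{1}{18312}\right) = - \frac{1333}{1526}$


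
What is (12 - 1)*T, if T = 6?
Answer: 66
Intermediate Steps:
(12 - 1)*T = (12 - 1)*6 = 11*6 = 66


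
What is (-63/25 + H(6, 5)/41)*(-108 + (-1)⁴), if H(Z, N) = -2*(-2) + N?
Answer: 252306/1025 ≈ 246.15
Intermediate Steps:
H(Z, N) = 4 + N
(-63/25 + H(6, 5)/41)*(-108 + (-1)⁴) = (-63/25 + (4 + 5)/41)*(-108 + (-1)⁴) = (-63*1/25 + 9*(1/41))*(-108 + 1) = (-63/25 + 9/41)*(-107) = -2358/1025*(-107) = 252306/1025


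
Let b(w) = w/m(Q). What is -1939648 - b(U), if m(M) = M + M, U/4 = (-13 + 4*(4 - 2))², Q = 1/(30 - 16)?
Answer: -1940348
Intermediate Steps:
Q = 1/14 ≈ 0.071429
U = 100 (U = 4*(-13 + 4*(4 - 2))² = 4*(-13 + 4*2)² = 4*(-13 + 8)² = 4*(-5)² = 4*25 = 100)
m(M) = 2*M
b(w) = 7*w (b(w) = w/((2*(1/14))) = w/(⅐) = w*7 = 7*w)
-1939648 - b(U) = -1939648 - 7*100 = -1939648 - 1*700 = -1939648 - 700 = -1940348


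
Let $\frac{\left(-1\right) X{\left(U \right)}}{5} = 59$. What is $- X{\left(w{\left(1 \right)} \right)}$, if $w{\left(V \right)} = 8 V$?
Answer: $295$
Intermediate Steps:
$X{\left(U \right)} = -295$ ($X{\left(U \right)} = \left(-5\right) 59 = -295$)
$- X{\left(w{\left(1 \right)} \right)} = \left(-1\right) \left(-295\right) = 295$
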